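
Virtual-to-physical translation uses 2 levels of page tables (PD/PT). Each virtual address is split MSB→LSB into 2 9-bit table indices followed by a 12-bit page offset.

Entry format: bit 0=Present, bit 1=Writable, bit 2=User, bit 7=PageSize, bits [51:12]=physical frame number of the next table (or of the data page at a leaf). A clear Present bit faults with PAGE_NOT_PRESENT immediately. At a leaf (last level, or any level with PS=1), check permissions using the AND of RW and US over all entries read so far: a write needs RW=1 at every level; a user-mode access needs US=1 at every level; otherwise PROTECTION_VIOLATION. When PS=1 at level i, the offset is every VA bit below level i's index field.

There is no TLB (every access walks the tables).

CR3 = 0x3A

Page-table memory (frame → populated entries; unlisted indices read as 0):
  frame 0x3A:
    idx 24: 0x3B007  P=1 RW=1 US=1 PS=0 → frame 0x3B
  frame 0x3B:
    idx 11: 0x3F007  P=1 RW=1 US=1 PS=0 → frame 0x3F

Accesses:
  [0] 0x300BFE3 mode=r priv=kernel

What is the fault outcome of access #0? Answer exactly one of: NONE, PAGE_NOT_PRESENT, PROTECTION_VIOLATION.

Walk each access:
#0 VA=0x300BFE3 (r,kernel):
  [0] read 0x3A idx=24: raw=0x3B007 flags P=1 W=1 U=1 S=0
  [1] read 0x3B idx=11: raw=0x3F007 flags P=1 W=1 U=1 S=0
  ✓ 0x3FFE3  — 2 lookups

Access #0 fault: NONE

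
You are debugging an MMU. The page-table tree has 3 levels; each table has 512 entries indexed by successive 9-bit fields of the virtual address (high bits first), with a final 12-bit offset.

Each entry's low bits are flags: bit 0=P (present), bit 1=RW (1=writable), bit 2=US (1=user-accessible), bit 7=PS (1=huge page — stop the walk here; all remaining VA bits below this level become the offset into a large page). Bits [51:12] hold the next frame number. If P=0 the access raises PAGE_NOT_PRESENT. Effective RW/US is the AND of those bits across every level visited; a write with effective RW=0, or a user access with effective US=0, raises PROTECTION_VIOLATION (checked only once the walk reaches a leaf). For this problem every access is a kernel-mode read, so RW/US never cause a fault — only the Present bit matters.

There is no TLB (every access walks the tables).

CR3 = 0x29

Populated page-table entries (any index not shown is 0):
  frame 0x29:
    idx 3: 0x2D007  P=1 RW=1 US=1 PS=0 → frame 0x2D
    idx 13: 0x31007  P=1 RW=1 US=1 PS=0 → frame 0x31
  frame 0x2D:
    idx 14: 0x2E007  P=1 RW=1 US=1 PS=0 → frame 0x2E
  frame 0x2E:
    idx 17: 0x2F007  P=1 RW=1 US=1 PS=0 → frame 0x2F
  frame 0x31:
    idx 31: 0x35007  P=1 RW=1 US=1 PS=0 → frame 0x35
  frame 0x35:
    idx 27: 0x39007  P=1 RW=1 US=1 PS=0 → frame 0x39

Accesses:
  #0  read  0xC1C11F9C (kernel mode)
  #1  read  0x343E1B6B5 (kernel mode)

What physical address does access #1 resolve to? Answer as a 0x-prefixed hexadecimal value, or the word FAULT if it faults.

Walk each access:
#0 VA=0xC1C11F9C (r,kernel):
  lvl0: tbl 0x29, slot 3 ⇒ 0x2D007 (P1/RW1/US1/PS0)
  lvl1: tbl 0x2D, slot 14 ⇒ 0x2E007 (P1/RW1/US1/PS0)
  lvl2: tbl 0x2E, slot 17 ⇒ 0x2F007 (P1/RW1/US1/PS0)
  → PA=0x2FF9C  (3 entries read)
#1 VA=0x343E1B6B5 (r,kernel):
  lvl0: tbl 0x29, slot 13 ⇒ 0x31007 (P1/RW1/US1/PS0)
  lvl1: tbl 0x31, slot 31 ⇒ 0x35007 (P1/RW1/US1/PS0)
  lvl2: tbl 0x35, slot 27 ⇒ 0x39007 (P1/RW1/US1/PS0)
  → PA=0x396B5  (3 entries read)

Access #1 PA: 0x396B5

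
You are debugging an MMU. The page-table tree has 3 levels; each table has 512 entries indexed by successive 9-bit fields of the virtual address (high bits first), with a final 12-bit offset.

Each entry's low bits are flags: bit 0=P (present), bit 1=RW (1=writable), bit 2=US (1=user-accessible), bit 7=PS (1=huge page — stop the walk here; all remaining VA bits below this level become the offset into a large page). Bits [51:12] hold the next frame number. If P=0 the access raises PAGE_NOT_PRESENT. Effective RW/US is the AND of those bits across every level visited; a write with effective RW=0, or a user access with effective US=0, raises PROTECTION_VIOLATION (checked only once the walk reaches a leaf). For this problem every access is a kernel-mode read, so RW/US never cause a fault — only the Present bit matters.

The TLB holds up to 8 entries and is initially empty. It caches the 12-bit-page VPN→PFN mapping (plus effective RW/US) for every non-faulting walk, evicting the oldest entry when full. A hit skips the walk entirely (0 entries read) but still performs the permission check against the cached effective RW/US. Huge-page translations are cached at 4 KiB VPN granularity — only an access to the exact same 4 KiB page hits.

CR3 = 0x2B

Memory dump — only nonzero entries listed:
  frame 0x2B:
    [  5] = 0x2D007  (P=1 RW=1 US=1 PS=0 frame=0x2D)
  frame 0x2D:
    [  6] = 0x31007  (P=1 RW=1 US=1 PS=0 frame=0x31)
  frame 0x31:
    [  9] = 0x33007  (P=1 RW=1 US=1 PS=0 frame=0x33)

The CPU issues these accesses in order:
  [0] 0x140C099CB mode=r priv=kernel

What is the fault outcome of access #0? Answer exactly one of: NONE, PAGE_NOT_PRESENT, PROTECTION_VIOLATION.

Walk each access:
#0 VA=0x140C099CB (r,kernel):
  [0] read 0x2B idx=5: raw=0x2D007 flags P=1 W=1 U=1 S=0
  [1] read 0x2D idx=6: raw=0x31007 flags P=1 W=1 U=1 S=0
  [2] read 0x31 idx=9: raw=0x33007 flags P=1 W=1 U=1 S=0
  ✓ 0x339CB  — 3 lookups

Access #0 fault: NONE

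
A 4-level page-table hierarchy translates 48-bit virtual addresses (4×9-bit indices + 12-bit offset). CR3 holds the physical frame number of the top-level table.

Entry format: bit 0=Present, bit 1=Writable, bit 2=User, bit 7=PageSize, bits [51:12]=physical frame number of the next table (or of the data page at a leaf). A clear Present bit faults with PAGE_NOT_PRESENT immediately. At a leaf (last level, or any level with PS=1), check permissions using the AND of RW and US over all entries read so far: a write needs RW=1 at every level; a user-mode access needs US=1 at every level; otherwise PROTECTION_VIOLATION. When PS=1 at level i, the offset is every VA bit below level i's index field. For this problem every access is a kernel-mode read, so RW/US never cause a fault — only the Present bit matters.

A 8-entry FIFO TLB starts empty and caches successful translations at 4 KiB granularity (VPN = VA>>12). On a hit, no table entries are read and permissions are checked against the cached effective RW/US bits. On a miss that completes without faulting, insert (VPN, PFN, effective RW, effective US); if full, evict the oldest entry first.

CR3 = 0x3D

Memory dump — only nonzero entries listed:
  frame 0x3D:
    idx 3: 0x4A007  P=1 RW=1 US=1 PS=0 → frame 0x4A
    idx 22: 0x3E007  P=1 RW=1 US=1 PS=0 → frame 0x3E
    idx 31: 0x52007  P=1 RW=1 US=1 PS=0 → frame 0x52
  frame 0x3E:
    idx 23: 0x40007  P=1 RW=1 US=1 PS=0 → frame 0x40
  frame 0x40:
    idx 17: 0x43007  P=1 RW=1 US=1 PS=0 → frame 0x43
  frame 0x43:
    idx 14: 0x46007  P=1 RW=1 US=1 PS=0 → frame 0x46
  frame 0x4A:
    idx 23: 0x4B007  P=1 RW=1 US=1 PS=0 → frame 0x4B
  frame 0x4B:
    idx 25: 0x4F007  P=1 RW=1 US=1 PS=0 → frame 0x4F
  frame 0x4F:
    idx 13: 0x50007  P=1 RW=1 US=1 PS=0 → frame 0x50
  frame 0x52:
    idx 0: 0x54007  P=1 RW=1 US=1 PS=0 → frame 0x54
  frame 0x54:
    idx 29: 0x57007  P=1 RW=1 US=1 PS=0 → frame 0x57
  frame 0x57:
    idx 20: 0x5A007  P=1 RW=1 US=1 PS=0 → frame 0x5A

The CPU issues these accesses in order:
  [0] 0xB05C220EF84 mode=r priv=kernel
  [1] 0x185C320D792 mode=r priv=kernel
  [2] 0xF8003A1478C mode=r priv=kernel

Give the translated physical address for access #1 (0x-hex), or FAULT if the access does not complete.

Walk each access:
#0 VA=0xB05C220EF84 (r,kernel):
  L0: frame=0x3D idx=22 entry=0x3E007 [P=1 RW=1 US=1 PS=0]
  L1: frame=0x3E idx=23 entry=0x40007 [P=1 RW=1 US=1 PS=0]
  L2: frame=0x40 idx=17 entry=0x43007 [P=1 RW=1 US=1 PS=0]
  L3: frame=0x43 idx=14 entry=0x46007 [P=1 RW=1 US=1 PS=0]
  ✓ 0x46F84  — 4 lookups
#1 VA=0x185C320D792 (r,kernel):
  L0: frame=0x3D idx=3 entry=0x4A007 [P=1 RW=1 US=1 PS=0]
  L1: frame=0x4A idx=23 entry=0x4B007 [P=1 RW=1 US=1 PS=0]
  L2: frame=0x4B idx=25 entry=0x4F007 [P=1 RW=1 US=1 PS=0]
  L3: frame=0x4F idx=13 entry=0x50007 [P=1 RW=1 US=1 PS=0]
  ✓ 0x50792  — 4 lookups
#2 VA=0xF8003A1478C (r,kernel):
  L0: frame=0x3D idx=31 entry=0x52007 [P=1 RW=1 US=1 PS=0]
  L1: frame=0x52 idx=0 entry=0x54007 [P=1 RW=1 US=1 PS=0]
  L2: frame=0x54 idx=29 entry=0x57007 [P=1 RW=1 US=1 PS=0]
  L3: frame=0x57 idx=20 entry=0x5A007 [P=1 RW=1 US=1 PS=0]
  ✓ 0x5A78C  — 4 lookups

Access #1 PA: 0x50792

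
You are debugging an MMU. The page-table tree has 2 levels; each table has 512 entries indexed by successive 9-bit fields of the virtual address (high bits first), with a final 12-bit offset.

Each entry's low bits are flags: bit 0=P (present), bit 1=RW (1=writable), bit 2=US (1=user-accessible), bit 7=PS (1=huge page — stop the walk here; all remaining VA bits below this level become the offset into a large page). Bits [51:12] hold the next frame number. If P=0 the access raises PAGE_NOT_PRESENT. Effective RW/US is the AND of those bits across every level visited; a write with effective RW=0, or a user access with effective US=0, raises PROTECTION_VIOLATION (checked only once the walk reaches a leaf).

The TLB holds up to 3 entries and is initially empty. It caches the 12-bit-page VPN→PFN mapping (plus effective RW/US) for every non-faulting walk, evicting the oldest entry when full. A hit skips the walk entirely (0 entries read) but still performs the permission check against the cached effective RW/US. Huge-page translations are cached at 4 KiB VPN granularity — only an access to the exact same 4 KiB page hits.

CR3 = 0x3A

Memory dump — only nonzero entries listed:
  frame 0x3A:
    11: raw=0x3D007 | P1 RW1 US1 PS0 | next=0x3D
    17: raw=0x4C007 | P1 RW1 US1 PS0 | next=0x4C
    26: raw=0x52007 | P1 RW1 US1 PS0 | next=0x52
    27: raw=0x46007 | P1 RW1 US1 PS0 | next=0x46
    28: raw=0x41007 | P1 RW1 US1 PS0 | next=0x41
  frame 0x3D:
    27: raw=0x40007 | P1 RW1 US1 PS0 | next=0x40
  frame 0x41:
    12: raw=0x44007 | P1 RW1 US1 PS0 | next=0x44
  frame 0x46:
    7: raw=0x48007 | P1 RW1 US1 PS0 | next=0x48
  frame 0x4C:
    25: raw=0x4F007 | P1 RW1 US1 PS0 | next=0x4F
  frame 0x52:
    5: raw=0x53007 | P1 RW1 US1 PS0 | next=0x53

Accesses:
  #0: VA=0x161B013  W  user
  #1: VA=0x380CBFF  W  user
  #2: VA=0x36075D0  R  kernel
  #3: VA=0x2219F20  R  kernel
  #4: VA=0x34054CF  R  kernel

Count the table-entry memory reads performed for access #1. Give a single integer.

Trace:
#0 VA=0x161B013 (w,user):
  L0: frame=0x3A idx=11 entry=0x3D007 [P=1 RW=1 US=1 PS=0]
  L1: frame=0x3D idx=27 entry=0x40007 [P=1 RW=1 US=1 PS=0]
  ⇒ phys 0x40013  [2 reads]
#1 VA=0x380CBFF (w,user):
  L0: frame=0x3A idx=28 entry=0x41007 [P=1 RW=1 US=1 PS=0]
  L1: frame=0x41 idx=12 entry=0x44007 [P=1 RW=1 US=1 PS=0]
  ⇒ phys 0x44BFF  [2 reads]
#2 VA=0x36075D0 (r,kernel):
  L0: frame=0x3A idx=27 entry=0x46007 [P=1 RW=1 US=1 PS=0]
  L1: frame=0x46 idx=7 entry=0x48007 [P=1 RW=1 US=1 PS=0]
  ⇒ phys 0x485D0  [2 reads]
#3 VA=0x2219F20 (r,kernel):
  L0: frame=0x3A idx=17 entry=0x4C007 [P=1 RW=1 US=1 PS=0]
  L1: frame=0x4C idx=25 entry=0x4F007 [P=1 RW=1 US=1 PS=0]
  ⇒ phys 0x4FF20  [2 reads]
#4 VA=0x34054CF (r,kernel):
  L0: frame=0x3A idx=26 entry=0x52007 [P=1 RW=1 US=1 PS=0]
  L1: frame=0x52 idx=5 entry=0x53007 [P=1 RW=1 US=1 PS=0]
  ⇒ phys 0x534CF  [2 reads]

Entries read for #1: 2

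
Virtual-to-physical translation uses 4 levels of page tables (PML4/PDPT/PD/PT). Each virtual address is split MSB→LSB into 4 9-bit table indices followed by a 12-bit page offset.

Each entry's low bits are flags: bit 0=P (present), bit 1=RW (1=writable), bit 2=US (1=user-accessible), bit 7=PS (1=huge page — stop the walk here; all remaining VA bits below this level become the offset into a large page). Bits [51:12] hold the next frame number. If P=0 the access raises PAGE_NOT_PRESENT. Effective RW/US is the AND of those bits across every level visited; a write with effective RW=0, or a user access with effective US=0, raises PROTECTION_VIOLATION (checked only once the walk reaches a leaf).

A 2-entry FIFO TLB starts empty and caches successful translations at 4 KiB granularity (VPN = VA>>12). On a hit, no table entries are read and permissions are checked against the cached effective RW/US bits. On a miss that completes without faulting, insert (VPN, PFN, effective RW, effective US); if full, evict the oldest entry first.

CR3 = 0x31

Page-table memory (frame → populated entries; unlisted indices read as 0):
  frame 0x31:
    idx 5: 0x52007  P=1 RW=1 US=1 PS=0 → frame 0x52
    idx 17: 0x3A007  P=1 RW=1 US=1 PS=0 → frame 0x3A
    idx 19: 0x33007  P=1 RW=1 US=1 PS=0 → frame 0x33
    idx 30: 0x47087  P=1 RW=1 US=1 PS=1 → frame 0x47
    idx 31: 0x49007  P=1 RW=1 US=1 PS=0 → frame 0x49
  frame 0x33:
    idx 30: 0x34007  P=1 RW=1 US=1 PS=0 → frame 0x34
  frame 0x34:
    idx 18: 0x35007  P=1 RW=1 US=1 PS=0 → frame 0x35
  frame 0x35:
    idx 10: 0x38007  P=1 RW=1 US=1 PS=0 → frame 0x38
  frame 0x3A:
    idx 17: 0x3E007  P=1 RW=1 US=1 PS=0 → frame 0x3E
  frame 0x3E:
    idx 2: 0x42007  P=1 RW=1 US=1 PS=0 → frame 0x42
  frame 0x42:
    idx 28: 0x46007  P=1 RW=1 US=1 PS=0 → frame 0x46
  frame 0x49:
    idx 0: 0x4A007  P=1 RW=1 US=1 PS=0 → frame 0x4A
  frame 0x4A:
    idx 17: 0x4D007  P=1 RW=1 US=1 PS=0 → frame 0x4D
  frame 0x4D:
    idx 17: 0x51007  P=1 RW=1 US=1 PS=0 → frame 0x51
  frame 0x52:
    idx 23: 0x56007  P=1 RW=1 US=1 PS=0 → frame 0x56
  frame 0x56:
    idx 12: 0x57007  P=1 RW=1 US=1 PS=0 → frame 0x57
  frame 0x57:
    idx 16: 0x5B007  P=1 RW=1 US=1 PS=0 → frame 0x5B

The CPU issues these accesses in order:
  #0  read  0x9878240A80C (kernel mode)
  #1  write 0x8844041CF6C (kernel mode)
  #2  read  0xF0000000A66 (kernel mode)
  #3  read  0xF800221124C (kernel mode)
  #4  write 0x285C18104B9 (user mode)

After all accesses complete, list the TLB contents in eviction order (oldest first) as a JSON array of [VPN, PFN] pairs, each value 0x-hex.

Per-access translation:
#0 VA=0x9878240A80C (r,kernel):
  L0 @0x31[19] → 0x33007  P=1,RW=1,US=1,PS=0
  L1 @0x33[30] → 0x34007  P=1,RW=1,US=1,PS=0
  L2 @0x34[18] → 0x35007  P=1,RW=1,US=1,PS=0
  L3 @0x35[10] → 0x38007  P=1,RW=1,US=1,PS=0
  ✓ 0x3880C  — 4 lookups
#1 VA=0x8844041CF6C (w,kernel):
  L0 @0x31[17] → 0x3A007  P=1,RW=1,US=1,PS=0
  L1 @0x3A[17] → 0x3E007  P=1,RW=1,US=1,PS=0
  L2 @0x3E[2] → 0x42007  P=1,RW=1,US=1,PS=0
  L3 @0x42[28] → 0x46007  P=1,RW=1,US=1,PS=0
  ✓ 0x46F6C  — 4 lookups
#2 VA=0xF0000000A66 (r,kernel):
  L0 @0x31[30] → 0x47087  P=1,RW=1,US=1,PS=1
  ✓ 0x47A66 (huge @L0)  — 1 lookups
#3 VA=0xF800221124C (r,kernel):
  L0 @0x31[31] → 0x49007  P=1,RW=1,US=1,PS=0
  L1 @0x49[0] → 0x4A007  P=1,RW=1,US=1,PS=0
  L2 @0x4A[17] → 0x4D007  P=1,RW=1,US=1,PS=0
  L3 @0x4D[17] → 0x51007  P=1,RW=1,US=1,PS=0
  ✓ 0x5124C  — 4 lookups
#4 VA=0x285C18104B9 (w,user):
  L0 @0x31[5] → 0x52007  P=1,RW=1,US=1,PS=0
  L1 @0x52[23] → 0x56007  P=1,RW=1,US=1,PS=0
  L2 @0x56[12] → 0x57007  P=1,RW=1,US=1,PS=0
  L3 @0x57[16] → 0x5B007  P=1,RW=1,US=1,PS=0
  ✓ 0x5B4B9  — 4 lookups

TLB: [["0xF8002211", "0x51"], ["0x285C1810", "0x5B"]]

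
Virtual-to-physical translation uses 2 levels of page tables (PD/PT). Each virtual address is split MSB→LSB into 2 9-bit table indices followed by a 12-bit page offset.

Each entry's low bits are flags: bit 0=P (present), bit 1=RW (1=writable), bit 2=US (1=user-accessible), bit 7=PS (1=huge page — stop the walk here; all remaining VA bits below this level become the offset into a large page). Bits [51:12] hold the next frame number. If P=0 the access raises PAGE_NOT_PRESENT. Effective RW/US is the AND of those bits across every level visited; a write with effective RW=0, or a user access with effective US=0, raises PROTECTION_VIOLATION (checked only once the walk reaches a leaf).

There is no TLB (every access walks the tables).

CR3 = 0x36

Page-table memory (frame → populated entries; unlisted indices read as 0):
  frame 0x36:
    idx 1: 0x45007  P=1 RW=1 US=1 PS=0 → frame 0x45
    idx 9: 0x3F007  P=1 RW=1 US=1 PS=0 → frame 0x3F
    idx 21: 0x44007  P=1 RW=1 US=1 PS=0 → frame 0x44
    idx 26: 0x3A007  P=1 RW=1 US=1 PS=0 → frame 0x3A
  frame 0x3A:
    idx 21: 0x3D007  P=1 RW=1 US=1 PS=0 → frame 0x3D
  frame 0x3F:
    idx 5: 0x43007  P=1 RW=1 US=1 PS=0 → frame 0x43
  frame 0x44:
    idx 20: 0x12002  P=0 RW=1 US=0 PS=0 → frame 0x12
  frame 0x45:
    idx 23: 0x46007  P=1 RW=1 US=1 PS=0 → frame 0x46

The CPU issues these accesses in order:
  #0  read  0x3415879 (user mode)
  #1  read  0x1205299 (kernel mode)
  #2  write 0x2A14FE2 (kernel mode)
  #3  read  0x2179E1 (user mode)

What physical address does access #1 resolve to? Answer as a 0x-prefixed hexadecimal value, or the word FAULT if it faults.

Walk each access:
#0 VA=0x3415879 (r,user):
  lvl0: tbl 0x36, slot 26 ⇒ 0x3A007 (P1/RW1/US1/PS0)
  lvl1: tbl 0x3A, slot 21 ⇒ 0x3D007 (P1/RW1/US1/PS0)
  ⇒ phys 0x3D879  [2 reads]
#1 VA=0x1205299 (r,kernel):
  lvl0: tbl 0x36, slot 9 ⇒ 0x3F007 (P1/RW1/US1/PS0)
  lvl1: tbl 0x3F, slot 5 ⇒ 0x43007 (P1/RW1/US1/PS0)
  ⇒ phys 0x43299  [2 reads]
#2 VA=0x2A14FE2 (w,kernel):
  lvl0: tbl 0x36, slot 21 ⇒ 0x44007 (P1/RW1/US1/PS0)
  lvl1: tbl 0x44, slot 20 ⇒ 0x12002 (P0/RW1/US0/PS0)
  ⇒ fault: PAGE_NOT_PRESENT  — 2 lookups
#3 VA=0x2179E1 (r,user):
  lvl0: tbl 0x36, slot 1 ⇒ 0x45007 (P1/RW1/US1/PS0)
  lvl1: tbl 0x45, slot 23 ⇒ 0x46007 (P1/RW1/US1/PS0)
  ⇒ phys 0x469E1  [2 reads]

Access #1 PA: 0x43299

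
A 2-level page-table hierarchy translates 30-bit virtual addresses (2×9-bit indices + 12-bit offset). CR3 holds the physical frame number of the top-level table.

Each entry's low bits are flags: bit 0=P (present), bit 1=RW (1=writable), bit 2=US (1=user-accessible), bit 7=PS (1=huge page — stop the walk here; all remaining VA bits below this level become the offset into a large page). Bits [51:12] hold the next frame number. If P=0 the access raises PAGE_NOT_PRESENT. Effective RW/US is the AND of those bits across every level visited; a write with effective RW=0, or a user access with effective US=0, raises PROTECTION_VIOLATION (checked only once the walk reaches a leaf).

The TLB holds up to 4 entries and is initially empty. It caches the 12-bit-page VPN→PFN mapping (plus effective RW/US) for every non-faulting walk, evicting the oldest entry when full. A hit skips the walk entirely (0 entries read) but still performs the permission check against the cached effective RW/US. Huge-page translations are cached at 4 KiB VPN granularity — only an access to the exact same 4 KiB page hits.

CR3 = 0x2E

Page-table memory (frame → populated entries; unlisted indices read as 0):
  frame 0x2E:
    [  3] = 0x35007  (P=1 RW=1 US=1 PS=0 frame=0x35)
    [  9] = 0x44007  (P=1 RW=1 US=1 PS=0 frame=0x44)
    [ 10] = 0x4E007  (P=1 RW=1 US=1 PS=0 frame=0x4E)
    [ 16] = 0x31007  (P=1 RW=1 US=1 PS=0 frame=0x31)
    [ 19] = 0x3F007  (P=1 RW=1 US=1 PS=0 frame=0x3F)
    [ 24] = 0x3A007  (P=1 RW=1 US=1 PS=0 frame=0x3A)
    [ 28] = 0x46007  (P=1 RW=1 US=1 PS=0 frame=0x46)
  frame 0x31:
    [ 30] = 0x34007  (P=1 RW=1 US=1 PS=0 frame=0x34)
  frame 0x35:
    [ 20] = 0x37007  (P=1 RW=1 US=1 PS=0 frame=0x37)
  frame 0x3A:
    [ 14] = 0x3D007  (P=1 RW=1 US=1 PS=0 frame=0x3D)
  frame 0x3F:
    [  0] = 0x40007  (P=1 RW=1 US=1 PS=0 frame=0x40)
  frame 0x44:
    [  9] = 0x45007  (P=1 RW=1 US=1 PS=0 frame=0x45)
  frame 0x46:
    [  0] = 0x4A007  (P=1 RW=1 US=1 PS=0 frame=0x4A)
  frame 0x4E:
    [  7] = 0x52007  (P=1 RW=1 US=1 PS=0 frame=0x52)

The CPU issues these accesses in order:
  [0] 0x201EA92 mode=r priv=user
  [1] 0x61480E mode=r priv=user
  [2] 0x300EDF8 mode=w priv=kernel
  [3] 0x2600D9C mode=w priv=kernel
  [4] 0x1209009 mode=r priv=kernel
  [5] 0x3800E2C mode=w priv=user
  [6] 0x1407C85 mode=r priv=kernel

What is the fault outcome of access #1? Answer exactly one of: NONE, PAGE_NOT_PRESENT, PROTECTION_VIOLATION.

Per-access translation:
#0 VA=0x201EA92 (r,user):
  L0 @0x2E[16] → 0x31007  P=1,RW=1,US=1,PS=0
  L1 @0x31[30] → 0x34007  P=1,RW=1,US=1,PS=0
  → PA=0x34A92  (2 entries read)
#1 VA=0x61480E (r,user):
  L0 @0x2E[3] → 0x35007  P=1,RW=1,US=1,PS=0
  L1 @0x35[20] → 0x37007  P=1,RW=1,US=1,PS=0
  → PA=0x3780E  (2 entries read)
#2 VA=0x300EDF8 (w,kernel):
  L0 @0x2E[24] → 0x3A007  P=1,RW=1,US=1,PS=0
  L1 @0x3A[14] → 0x3D007  P=1,RW=1,US=1,PS=0
  → PA=0x3DDF8  (2 entries read)
#3 VA=0x2600D9C (w,kernel):
  L0 @0x2E[19] → 0x3F007  P=1,RW=1,US=1,PS=0
  L1 @0x3F[0] → 0x40007  P=1,RW=1,US=1,PS=0
  → PA=0x40D9C  (2 entries read)
#4 VA=0x1209009 (r,kernel):
  L0 @0x2E[9] → 0x44007  P=1,RW=1,US=1,PS=0
  L1 @0x44[9] → 0x45007  P=1,RW=1,US=1,PS=0
  → PA=0x45009  (2 entries read)
#5 VA=0x3800E2C (w,user):
  L0 @0x2E[28] → 0x46007  P=1,RW=1,US=1,PS=0
  L1 @0x46[0] → 0x4A007  P=1,RW=1,US=1,PS=0
  → PA=0x4AE2C  (2 entries read)
#6 VA=0x1407C85 (r,kernel):
  L0 @0x2E[10] → 0x4E007  P=1,RW=1,US=1,PS=0
  L1 @0x4E[7] → 0x52007  P=1,RW=1,US=1,PS=0
  → PA=0x52C85  (2 entries read)

Access #1 fault: NONE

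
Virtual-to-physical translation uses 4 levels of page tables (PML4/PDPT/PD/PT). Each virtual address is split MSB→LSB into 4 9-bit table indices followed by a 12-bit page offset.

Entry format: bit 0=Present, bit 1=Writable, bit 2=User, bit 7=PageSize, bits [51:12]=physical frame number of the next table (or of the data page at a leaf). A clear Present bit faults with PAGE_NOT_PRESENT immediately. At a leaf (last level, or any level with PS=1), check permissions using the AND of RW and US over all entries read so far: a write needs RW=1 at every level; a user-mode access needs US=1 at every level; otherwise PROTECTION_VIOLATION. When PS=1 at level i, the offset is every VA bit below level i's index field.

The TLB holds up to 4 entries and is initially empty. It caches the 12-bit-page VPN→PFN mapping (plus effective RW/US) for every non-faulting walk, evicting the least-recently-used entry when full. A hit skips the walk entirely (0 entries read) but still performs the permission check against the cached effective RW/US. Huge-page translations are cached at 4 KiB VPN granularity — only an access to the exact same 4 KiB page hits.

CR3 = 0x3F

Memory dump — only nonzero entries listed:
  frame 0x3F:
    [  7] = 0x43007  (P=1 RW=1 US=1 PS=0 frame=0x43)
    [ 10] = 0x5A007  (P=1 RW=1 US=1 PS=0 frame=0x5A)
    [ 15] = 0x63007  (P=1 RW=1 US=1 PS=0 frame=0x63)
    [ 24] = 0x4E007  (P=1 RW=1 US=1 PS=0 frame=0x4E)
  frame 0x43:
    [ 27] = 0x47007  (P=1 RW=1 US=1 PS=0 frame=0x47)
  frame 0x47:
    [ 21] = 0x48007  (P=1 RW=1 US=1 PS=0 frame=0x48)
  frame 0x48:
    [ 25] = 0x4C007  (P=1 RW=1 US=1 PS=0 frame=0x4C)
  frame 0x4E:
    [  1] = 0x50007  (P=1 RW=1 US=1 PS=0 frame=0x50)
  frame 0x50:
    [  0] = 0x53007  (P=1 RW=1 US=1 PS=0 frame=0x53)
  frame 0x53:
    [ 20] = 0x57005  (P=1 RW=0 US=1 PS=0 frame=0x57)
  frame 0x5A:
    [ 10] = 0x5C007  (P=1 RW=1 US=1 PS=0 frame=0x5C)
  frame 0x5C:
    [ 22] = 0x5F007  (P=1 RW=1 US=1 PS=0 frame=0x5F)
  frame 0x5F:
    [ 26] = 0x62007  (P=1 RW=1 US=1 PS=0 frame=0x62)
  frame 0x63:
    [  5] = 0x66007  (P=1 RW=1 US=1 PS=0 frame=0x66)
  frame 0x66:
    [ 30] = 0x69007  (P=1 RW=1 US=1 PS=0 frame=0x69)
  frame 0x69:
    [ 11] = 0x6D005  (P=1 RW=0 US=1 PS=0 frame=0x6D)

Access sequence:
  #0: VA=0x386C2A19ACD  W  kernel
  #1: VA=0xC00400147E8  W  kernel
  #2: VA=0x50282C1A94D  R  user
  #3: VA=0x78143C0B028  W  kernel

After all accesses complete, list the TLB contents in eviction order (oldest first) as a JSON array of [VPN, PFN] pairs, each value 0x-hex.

Walk each access:
#0 VA=0x386C2A19ACD (w,kernel):
  L0: frame=0x3F idx=7 entry=0x43007 [P=1 RW=1 US=1 PS=0]
  L1: frame=0x43 idx=27 entry=0x47007 [P=1 RW=1 US=1 PS=0]
  L2: frame=0x47 idx=21 entry=0x48007 [P=1 RW=1 US=1 PS=0]
  L3: frame=0x48 idx=25 entry=0x4C007 [P=1 RW=1 US=1 PS=0]
  ✓ 0x4CACD  — 4 lookups
#1 VA=0xC00400147E8 (w,kernel):
  L0: frame=0x3F idx=24 entry=0x4E007 [P=1 RW=1 US=1 PS=0]
  L1: frame=0x4E idx=1 entry=0x50007 [P=1 RW=1 US=1 PS=0]
  L2: frame=0x50 idx=0 entry=0x53007 [P=1 RW=1 US=1 PS=0]
  L3: frame=0x53 idx=20 entry=0x57005 [P=1 RW=0 US=1 PS=0]
  ⇒ fault: PROTECTION_VIOLATION  — 4 lookups
#2 VA=0x50282C1A94D (r,user):
  L0: frame=0x3F idx=10 entry=0x5A007 [P=1 RW=1 US=1 PS=0]
  L1: frame=0x5A idx=10 entry=0x5C007 [P=1 RW=1 US=1 PS=0]
  L2: frame=0x5C idx=22 entry=0x5F007 [P=1 RW=1 US=1 PS=0]
  L3: frame=0x5F idx=26 entry=0x62007 [P=1 RW=1 US=1 PS=0]
  ✓ 0x6294D  — 4 lookups
#3 VA=0x78143C0B028 (w,kernel):
  L0: frame=0x3F idx=15 entry=0x63007 [P=1 RW=1 US=1 PS=0]
  L1: frame=0x63 idx=5 entry=0x66007 [P=1 RW=1 US=1 PS=0]
  L2: frame=0x66 idx=30 entry=0x69007 [P=1 RW=1 US=1 PS=0]
  L3: frame=0x69 idx=11 entry=0x6D005 [P=1 RW=0 US=1 PS=0]
  ⇒ fault: PROTECTION_VIOLATION  — 4 lookups

TLB: [["0x386C2A19", "0x4C"], ["0x50282C1A", "0x62"]]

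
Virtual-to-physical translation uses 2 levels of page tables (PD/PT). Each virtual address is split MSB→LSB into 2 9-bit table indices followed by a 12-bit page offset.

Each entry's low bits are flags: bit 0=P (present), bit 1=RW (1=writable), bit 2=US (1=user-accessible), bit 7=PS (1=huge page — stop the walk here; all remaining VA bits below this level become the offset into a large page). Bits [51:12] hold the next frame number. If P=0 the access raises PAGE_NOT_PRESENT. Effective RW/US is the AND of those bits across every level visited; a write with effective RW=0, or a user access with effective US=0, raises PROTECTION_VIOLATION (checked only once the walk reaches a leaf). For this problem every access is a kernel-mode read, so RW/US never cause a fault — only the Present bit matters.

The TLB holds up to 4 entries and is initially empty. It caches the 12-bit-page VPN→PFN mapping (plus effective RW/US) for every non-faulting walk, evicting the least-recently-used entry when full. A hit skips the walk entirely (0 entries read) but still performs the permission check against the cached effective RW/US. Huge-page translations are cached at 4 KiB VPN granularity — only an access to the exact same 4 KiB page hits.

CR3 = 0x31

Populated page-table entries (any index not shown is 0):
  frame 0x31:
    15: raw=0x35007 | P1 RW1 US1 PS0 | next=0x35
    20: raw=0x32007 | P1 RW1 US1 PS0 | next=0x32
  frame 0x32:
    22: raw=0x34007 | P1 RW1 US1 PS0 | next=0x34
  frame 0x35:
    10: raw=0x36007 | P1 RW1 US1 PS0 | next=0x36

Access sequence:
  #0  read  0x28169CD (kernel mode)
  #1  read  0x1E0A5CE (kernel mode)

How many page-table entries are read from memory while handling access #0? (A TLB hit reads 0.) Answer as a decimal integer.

Trace:
#0 VA=0x28169CD (r,kernel):
  lvl0: tbl 0x31, slot 20 ⇒ 0x32007 (P1/RW1/US1/PS0)
  lvl1: tbl 0x32, slot 22 ⇒ 0x34007 (P1/RW1/US1/PS0)
  → PA=0x349CD  (2 entries read)
#1 VA=0x1E0A5CE (r,kernel):
  lvl0: tbl 0x31, slot 15 ⇒ 0x35007 (P1/RW1/US1/PS0)
  lvl1: tbl 0x35, slot 10 ⇒ 0x36007 (P1/RW1/US1/PS0)
  → PA=0x365CE  (2 entries read)

Entries read for #0: 2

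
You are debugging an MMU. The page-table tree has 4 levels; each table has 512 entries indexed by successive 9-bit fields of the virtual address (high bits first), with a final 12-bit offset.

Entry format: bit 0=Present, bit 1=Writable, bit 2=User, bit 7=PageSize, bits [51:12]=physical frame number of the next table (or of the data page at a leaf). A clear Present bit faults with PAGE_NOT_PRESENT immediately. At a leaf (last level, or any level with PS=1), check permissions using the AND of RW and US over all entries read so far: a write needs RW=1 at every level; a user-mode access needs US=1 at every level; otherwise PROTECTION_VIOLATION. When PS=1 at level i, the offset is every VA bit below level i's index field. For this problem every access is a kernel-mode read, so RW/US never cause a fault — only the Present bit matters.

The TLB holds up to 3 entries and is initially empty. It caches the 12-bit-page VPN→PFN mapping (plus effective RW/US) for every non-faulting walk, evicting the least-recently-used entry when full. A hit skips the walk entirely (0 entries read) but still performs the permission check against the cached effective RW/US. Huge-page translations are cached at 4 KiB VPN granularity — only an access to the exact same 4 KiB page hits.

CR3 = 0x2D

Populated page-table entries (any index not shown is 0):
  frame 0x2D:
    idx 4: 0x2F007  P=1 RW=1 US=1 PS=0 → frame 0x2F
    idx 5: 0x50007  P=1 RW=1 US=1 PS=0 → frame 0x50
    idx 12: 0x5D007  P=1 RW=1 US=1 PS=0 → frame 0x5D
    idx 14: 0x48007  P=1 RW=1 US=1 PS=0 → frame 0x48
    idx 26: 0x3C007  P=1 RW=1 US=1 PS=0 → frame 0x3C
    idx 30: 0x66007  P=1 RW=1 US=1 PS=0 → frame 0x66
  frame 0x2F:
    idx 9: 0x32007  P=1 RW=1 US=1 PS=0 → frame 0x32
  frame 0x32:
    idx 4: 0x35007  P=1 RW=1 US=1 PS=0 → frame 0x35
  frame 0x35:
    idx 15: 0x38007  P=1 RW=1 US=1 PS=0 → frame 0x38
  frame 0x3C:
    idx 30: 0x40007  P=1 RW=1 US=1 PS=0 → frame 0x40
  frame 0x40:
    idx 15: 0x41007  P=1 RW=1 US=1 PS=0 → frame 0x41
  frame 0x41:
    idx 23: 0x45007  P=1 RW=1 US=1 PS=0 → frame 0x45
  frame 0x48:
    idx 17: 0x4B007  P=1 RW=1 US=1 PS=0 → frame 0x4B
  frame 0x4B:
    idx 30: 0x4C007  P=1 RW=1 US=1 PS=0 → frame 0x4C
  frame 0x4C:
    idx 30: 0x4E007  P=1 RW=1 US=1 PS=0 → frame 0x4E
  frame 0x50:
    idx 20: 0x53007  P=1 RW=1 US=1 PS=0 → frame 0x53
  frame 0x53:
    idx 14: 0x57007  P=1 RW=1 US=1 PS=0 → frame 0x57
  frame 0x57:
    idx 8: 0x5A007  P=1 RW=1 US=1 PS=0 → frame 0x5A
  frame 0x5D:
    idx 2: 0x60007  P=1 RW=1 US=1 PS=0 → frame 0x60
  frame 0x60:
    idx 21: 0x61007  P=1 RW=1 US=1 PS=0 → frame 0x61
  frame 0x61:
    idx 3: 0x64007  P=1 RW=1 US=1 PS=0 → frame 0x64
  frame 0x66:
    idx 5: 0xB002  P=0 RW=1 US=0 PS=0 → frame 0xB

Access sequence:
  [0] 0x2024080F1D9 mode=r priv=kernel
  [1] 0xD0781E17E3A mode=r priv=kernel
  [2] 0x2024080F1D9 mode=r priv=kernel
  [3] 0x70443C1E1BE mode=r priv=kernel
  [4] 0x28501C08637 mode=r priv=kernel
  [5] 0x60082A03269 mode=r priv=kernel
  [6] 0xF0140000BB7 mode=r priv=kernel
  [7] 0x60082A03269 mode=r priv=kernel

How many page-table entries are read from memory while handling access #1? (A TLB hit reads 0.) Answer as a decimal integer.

Per-access translation:
#0 VA=0x2024080F1D9 (r,kernel):
  [0] read 0x2D idx=4: raw=0x2F007 flags P=1 W=1 U=1 S=0
  [1] read 0x2F idx=9: raw=0x32007 flags P=1 W=1 U=1 S=0
  [2] read 0x32 idx=4: raw=0x35007 flags P=1 W=1 U=1 S=0
  [3] read 0x35 idx=15: raw=0x38007 flags P=1 W=1 U=1 S=0
  → PA=0x381D9  (4 entries read)
#1 VA=0xD0781E17E3A (r,kernel):
  [0] read 0x2D idx=26: raw=0x3C007 flags P=1 W=1 U=1 S=0
  [1] read 0x3C idx=30: raw=0x40007 flags P=1 W=1 U=1 S=0
  [2] read 0x40 idx=15: raw=0x41007 flags P=1 W=1 U=1 S=0
  [3] read 0x41 idx=23: raw=0x45007 flags P=1 W=1 U=1 S=0
  → PA=0x45E3A  (4 entries read)
#2 VA=0x2024080F1D9 (r,kernel):
  TLB hit vpn=0x2024080F → PA=0x381D9
#3 VA=0x70443C1E1BE (r,kernel):
  [0] read 0x2D idx=14: raw=0x48007 flags P=1 W=1 U=1 S=0
  [1] read 0x48 idx=17: raw=0x4B007 flags P=1 W=1 U=1 S=0
  [2] read 0x4B idx=30: raw=0x4C007 flags P=1 W=1 U=1 S=0
  [3] read 0x4C idx=30: raw=0x4E007 flags P=1 W=1 U=1 S=0
  → PA=0x4E1BE  (4 entries read)
#4 VA=0x28501C08637 (r,kernel):
  [0] read 0x2D idx=5: raw=0x50007 flags P=1 W=1 U=1 S=0
  [1] read 0x50 idx=20: raw=0x53007 flags P=1 W=1 U=1 S=0
  [2] read 0x53 idx=14: raw=0x57007 flags P=1 W=1 U=1 S=0
  [3] read 0x57 idx=8: raw=0x5A007 flags P=1 W=1 U=1 S=0
  → PA=0x5A637  (4 entries read)
#5 VA=0x60082A03269 (r,kernel):
  [0] read 0x2D idx=12: raw=0x5D007 flags P=1 W=1 U=1 S=0
  [1] read 0x5D idx=2: raw=0x60007 flags P=1 W=1 U=1 S=0
  [2] read 0x60 idx=21: raw=0x61007 flags P=1 W=1 U=1 S=0
  [3] read 0x61 idx=3: raw=0x64007 flags P=1 W=1 U=1 S=0
  → PA=0x64269  (4 entries read)
#6 VA=0xF0140000BB7 (r,kernel):
  [0] read 0x2D idx=30: raw=0x66007 flags P=1 W=1 U=1 S=0
  [1] read 0x66 idx=5: raw=0xB002 flags P=0 W=1 U=0 S=0
  → PAGE_NOT_PRESENT  (2 entries read)
#7 VA=0x60082A03269 (r,kernel):
  TLB hit vpn=0x60082A03 → PA=0x64269

Entries read for #1: 4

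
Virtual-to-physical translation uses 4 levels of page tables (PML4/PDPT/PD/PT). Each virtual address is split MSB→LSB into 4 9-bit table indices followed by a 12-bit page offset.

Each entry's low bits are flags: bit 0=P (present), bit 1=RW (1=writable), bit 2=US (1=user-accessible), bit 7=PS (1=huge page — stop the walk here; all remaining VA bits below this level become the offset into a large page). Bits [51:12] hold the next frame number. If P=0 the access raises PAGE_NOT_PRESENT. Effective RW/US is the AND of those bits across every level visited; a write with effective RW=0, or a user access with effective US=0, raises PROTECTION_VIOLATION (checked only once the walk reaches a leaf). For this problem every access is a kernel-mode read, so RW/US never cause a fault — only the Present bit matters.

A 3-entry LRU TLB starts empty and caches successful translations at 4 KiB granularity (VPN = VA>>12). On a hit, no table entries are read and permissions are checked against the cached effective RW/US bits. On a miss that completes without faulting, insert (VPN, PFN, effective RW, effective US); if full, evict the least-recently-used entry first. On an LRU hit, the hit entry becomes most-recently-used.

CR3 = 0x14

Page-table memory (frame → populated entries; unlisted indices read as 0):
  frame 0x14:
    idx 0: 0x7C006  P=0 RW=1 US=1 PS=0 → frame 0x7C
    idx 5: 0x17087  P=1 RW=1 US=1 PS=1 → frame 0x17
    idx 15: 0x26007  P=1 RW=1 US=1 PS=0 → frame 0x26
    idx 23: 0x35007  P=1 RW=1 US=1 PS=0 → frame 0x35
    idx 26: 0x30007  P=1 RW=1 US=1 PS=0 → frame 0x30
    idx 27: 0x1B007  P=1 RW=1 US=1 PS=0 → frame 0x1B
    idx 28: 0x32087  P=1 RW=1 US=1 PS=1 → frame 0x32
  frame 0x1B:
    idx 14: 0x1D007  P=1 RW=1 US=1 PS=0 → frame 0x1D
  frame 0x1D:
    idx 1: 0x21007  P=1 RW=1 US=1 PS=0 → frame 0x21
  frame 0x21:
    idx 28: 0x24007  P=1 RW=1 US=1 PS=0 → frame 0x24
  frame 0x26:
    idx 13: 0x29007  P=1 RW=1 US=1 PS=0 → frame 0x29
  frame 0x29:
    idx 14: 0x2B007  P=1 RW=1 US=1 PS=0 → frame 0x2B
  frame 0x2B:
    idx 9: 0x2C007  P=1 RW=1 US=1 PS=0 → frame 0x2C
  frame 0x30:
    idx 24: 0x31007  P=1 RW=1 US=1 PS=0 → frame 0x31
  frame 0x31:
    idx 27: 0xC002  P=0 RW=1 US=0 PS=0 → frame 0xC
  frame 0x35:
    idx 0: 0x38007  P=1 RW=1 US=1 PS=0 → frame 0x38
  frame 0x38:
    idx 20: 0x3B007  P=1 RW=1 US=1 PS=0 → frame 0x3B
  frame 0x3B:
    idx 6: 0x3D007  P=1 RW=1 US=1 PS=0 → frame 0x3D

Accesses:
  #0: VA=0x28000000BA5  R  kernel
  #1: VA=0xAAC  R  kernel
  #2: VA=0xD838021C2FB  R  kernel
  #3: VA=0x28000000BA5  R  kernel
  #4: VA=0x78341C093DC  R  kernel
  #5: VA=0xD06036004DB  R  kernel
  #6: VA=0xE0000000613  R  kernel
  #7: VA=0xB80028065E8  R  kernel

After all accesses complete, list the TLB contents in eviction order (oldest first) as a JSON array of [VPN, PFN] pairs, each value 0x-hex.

Trace:
#0 VA=0x28000000BA5 (r,kernel):
  L0: frame=0x14 idx=5 entry=0x17087 [P=1 RW=1 US=1 PS=1]
  → PA=0x17BA5 (huge @L0)  (1 entries read)
#1 VA=0xAAC (r,kernel):
  L0: frame=0x14 idx=0 entry=0x7C006 [P=0 RW=1 US=1 PS=0]
  ✗ PAGE_NOT_PRESENT  [1 reads]
#2 VA=0xD838021C2FB (r,kernel):
  L0: frame=0x14 idx=27 entry=0x1B007 [P=1 RW=1 US=1 PS=0]
  L1: frame=0x1B idx=14 entry=0x1D007 [P=1 RW=1 US=1 PS=0]
  L2: frame=0x1D idx=1 entry=0x21007 [P=1 RW=1 US=1 PS=0]
  L3: frame=0x21 idx=28 entry=0x24007 [P=1 RW=1 US=1 PS=0]
  → PA=0x242FB  (4 entries read)
#3 VA=0x28000000BA5 (r,kernel):
  TLB hit vpn=0x28000000 → PA=0x17BA5
#4 VA=0x78341C093DC (r,kernel):
  L0: frame=0x14 idx=15 entry=0x26007 [P=1 RW=1 US=1 PS=0]
  L1: frame=0x26 idx=13 entry=0x29007 [P=1 RW=1 US=1 PS=0]
  L2: frame=0x29 idx=14 entry=0x2B007 [P=1 RW=1 US=1 PS=0]
  L3: frame=0x2B idx=9 entry=0x2C007 [P=1 RW=1 US=1 PS=0]
  → PA=0x2C3DC  (4 entries read)
#5 VA=0xD06036004DB (r,kernel):
  L0: frame=0x14 idx=26 entry=0x30007 [P=1 RW=1 US=1 PS=0]
  L1: frame=0x30 idx=24 entry=0x31007 [P=1 RW=1 US=1 PS=0]
  L2: frame=0x31 idx=27 entry=0xC002 [P=0 RW=1 US=0 PS=0]
  ✗ PAGE_NOT_PRESENT  [3 reads]
#6 VA=0xE0000000613 (r,kernel):
  L0: frame=0x14 idx=28 entry=0x32087 [P=1 RW=1 US=1 PS=1]
  → PA=0x32613 (huge @L0)  (1 entries read)
#7 VA=0xB80028065E8 (r,kernel):
  L0: frame=0x14 idx=23 entry=0x35007 [P=1 RW=1 US=1 PS=0]
  L1: frame=0x35 idx=0 entry=0x38007 [P=1 RW=1 US=1 PS=0]
  L2: frame=0x38 idx=20 entry=0x3B007 [P=1 RW=1 US=1 PS=0]
  L3: frame=0x3B idx=6 entry=0x3D007 [P=1 RW=1 US=1 PS=0]
  → PA=0x3D5E8  (4 entries read)

TLB: [["0x78341C09", "0x2C"], ["0xE0000000", "0x32"], ["0xB8002806", "0x3D"]]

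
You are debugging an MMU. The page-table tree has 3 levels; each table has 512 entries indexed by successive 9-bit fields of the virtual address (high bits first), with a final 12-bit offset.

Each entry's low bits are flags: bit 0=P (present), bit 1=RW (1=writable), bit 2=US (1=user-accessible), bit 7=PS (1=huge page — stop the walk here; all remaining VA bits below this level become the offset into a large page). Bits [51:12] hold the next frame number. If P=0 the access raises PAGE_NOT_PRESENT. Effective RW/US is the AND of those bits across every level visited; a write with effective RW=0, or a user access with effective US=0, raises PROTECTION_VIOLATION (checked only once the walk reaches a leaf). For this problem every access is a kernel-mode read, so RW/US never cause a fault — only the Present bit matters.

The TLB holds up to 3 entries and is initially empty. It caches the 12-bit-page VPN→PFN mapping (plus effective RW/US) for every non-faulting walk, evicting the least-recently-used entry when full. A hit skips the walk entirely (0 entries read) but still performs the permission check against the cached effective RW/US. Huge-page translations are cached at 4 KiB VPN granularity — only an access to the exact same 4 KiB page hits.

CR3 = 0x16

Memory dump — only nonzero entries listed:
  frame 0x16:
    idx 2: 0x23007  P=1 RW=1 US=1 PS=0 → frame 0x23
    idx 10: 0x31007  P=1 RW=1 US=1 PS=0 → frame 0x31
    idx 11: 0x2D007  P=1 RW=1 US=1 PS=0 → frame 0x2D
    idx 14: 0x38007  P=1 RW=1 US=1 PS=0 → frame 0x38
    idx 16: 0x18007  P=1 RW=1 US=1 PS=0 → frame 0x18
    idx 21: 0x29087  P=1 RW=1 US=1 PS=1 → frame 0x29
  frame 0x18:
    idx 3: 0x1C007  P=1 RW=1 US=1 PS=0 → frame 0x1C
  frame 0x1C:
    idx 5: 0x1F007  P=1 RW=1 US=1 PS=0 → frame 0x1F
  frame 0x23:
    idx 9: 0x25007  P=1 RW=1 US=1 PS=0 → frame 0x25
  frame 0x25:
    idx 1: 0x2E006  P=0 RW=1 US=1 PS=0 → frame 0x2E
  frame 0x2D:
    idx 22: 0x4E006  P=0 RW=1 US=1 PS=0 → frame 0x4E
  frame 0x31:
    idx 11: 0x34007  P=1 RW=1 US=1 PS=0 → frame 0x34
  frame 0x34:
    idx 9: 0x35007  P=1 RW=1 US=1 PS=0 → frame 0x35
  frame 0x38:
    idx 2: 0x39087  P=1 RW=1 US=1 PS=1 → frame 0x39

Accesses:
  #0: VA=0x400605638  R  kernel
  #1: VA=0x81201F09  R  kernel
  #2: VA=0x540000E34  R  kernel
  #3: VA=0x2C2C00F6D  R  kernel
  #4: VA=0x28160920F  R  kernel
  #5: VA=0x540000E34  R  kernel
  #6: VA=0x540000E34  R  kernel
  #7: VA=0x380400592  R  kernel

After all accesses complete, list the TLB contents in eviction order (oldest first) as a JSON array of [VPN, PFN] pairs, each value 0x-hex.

Walk each access:
#0 VA=0x400605638 (r,kernel):
  [0] read 0x16 idx=16: raw=0x18007 flags P=1 W=1 U=1 S=0
  [1] read 0x18 idx=3: raw=0x1C007 flags P=1 W=1 U=1 S=0
  [2] read 0x1C idx=5: raw=0x1F007 flags P=1 W=1 U=1 S=0
  → PA=0x1F638  (3 entries read)
#1 VA=0x81201F09 (r,kernel):
  [0] read 0x16 idx=2: raw=0x23007 flags P=1 W=1 U=1 S=0
  [1] read 0x23 idx=9: raw=0x25007 flags P=1 W=1 U=1 S=0
  [2] read 0x25 idx=1: raw=0x2E006 flags P=0 W=1 U=1 S=0
  → PAGE_NOT_PRESENT  (3 entries read)
#2 VA=0x540000E34 (r,kernel):
  [0] read 0x16 idx=21: raw=0x29087 flags P=1 W=1 U=1 S=1
  → PA=0x29E34 (huge @L0)  (1 entries read)
#3 VA=0x2C2C00F6D (r,kernel):
  [0] read 0x16 idx=11: raw=0x2D007 flags P=1 W=1 U=1 S=0
  [1] read 0x2D idx=22: raw=0x4E006 flags P=0 W=1 U=1 S=0
  → PAGE_NOT_PRESENT  (2 entries read)
#4 VA=0x28160920F (r,kernel):
  [0] read 0x16 idx=10: raw=0x31007 flags P=1 W=1 U=1 S=0
  [1] read 0x31 idx=11: raw=0x34007 flags P=1 W=1 U=1 S=0
  [2] read 0x34 idx=9: raw=0x35007 flags P=1 W=1 U=1 S=0
  → PA=0x3520F  (3 entries read)
#5 VA=0x540000E34 (r,kernel):
  TLB hit vpn=0x540000 → PA=0x29E34
#6 VA=0x540000E34 (r,kernel):
  TLB hit vpn=0x540000 → PA=0x29E34
#7 VA=0x380400592 (r,kernel):
  [0] read 0x16 idx=14: raw=0x38007 flags P=1 W=1 U=1 S=0
  [1] read 0x38 idx=2: raw=0x39087 flags P=1 W=1 U=1 S=1
  → PA=0x39592 (huge @L1)  (2 entries read)

TLB: [["0x281609", "0x35"], ["0x540000", "0x29"], ["0x380400", "0x39"]]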